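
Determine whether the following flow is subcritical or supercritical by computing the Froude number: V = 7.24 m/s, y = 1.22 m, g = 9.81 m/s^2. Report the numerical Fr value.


The Froude number is defined as Fr = V / sqrt(g*y).
g*y = 9.81 * 1.22 = 11.9682.
sqrt(g*y) = sqrt(11.9682) = 3.4595.
Fr = 7.24 / 3.4595 = 2.0928.
Since Fr > 1, the flow is supercritical.

2.0928


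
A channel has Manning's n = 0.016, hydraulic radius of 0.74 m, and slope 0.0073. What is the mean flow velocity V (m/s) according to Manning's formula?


Manning's equation gives V = (1/n) * R^(2/3) * S^(1/2).
First, compute R^(2/3) = 0.74^(2/3) = 0.8181.
Next, S^(1/2) = 0.0073^(1/2) = 0.08544.
Then 1/n = 1/0.016 = 62.5.
V = 62.5 * 0.8181 * 0.08544 = 4.3688 m/s.

4.3688


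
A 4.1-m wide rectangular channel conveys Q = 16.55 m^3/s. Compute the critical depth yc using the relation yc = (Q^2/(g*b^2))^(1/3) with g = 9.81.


Using yc = (Q^2 / (g * b^2))^(1/3):
Q^2 = 16.55^2 = 273.9.
g * b^2 = 9.81 * 4.1^2 = 9.81 * 16.81 = 164.91.
Q^2 / (g*b^2) = 273.9 / 164.91 = 1.6609.
yc = 1.6609^(1/3) = 1.1843 m.

1.1843


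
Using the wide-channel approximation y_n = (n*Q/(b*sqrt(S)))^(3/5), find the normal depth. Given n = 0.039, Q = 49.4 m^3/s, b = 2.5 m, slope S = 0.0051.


We use the wide-channel approximation y_n = (n*Q/(b*sqrt(S)))^(3/5).
sqrt(S) = sqrt(0.0051) = 0.071414.
Numerator: n*Q = 0.039 * 49.4 = 1.9266.
Denominator: b*sqrt(S) = 2.5 * 0.071414 = 0.178535.
arg = 10.7911.
y_n = 10.7911^(3/5) = 4.1672 m.

4.1672


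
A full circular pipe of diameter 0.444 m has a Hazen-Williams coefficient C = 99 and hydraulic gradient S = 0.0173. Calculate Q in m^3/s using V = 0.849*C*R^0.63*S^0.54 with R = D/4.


For a full circular pipe, R = D/4 = 0.444/4 = 0.111 m.
V = 0.849 * 99 * 0.111^0.63 * 0.0173^0.54
  = 0.849 * 99 * 0.250353 * 0.111827
  = 2.3531 m/s.
Pipe area A = pi*D^2/4 = pi*0.444^2/4 = 0.1548 m^2.
Q = A * V = 0.1548 * 2.3531 = 0.3643 m^3/s.

0.3643


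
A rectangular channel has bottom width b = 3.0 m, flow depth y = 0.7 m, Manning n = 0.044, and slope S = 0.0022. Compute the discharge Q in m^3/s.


For a rectangular channel, the cross-sectional area A = b * y = 3.0 * 0.7 = 2.1 m^2.
The wetted perimeter P = b + 2y = 3.0 + 2*0.7 = 4.4 m.
Hydraulic radius R = A/P = 2.1/4.4 = 0.4773 m.
Velocity V = (1/n)*R^(2/3)*S^(1/2) = (1/0.044)*0.4773^(2/3)*0.0022^(1/2) = 0.651 m/s.
Discharge Q = A * V = 2.1 * 0.651 = 1.367 m^3/s.

1.367


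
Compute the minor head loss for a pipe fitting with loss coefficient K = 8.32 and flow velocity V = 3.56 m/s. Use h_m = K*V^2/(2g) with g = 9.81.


Minor loss formula: h_m = K * V^2/(2g).
V^2 = 3.56^2 = 12.6736.
V^2/(2g) = 12.6736 / 19.62 = 0.646 m.
h_m = 8.32 * 0.646 = 5.3743 m.

5.3743


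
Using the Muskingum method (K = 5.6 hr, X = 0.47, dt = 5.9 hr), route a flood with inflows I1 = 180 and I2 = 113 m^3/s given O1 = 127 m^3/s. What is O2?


Muskingum coefficients:
denom = 2*K*(1-X) + dt = 2*5.6*(1-0.47) + 5.9 = 11.836.
C0 = (dt - 2*K*X)/denom = (5.9 - 2*5.6*0.47)/11.836 = 0.0537.
C1 = (dt + 2*K*X)/denom = (5.9 + 2*5.6*0.47)/11.836 = 0.9432.
C2 = (2*K*(1-X) - dt)/denom = 0.003.
O2 = C0*I2 + C1*I1 + C2*O1
   = 0.0537*113 + 0.9432*180 + 0.003*127
   = 176.24 m^3/s.

176.24


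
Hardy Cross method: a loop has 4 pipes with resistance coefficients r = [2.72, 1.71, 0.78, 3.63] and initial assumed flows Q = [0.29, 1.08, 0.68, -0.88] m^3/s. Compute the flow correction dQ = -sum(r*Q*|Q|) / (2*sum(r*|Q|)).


Numerator terms (r*Q*|Q|): 2.72*0.29*|0.29| = 0.2288; 1.71*1.08*|1.08| = 1.9945; 0.78*0.68*|0.68| = 0.3607; 3.63*-0.88*|-0.88| = -2.8111.
Sum of numerator = -0.2271.
Denominator terms (r*|Q|): 2.72*|0.29| = 0.7888; 1.71*|1.08| = 1.8468; 0.78*|0.68| = 0.5304; 3.63*|-0.88| = 3.1944.
2 * sum of denominator = 2 * 6.3604 = 12.7208.
dQ = --0.2271 / 12.7208 = 0.0179 m^3/s.

0.0179


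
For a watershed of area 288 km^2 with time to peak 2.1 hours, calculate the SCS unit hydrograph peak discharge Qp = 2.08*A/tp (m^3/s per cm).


SCS formula: Qp = 2.08 * A / tp.
Qp = 2.08 * 288 / 2.1
   = 599.04 / 2.1
   = 285.26 m^3/s per cm.

285.26


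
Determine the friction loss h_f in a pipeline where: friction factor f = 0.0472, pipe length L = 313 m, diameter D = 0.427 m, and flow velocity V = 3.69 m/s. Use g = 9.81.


Darcy-Weisbach equation: h_f = f * (L/D) * V^2/(2g).
f * L/D = 0.0472 * 313/0.427 = 34.5986.
V^2/(2g) = 3.69^2 / (2*9.81) = 13.6161 / 19.62 = 0.694 m.
h_f = 34.5986 * 0.694 = 24.011 m.

24.011


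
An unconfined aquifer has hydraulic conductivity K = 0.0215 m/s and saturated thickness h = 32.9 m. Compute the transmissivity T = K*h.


Transmissivity is defined as T = K * h.
T = 0.0215 * 32.9
  = 0.7073 m^2/s.

0.7073


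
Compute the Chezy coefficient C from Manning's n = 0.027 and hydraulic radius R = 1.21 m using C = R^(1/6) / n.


The Chezy coefficient relates to Manning's n through C = R^(1/6) / n.
R^(1/6) = 1.21^(1/6) = 1.03228.
C = 1.03228 / 0.027 = 38.23 m^(1/2)/s.

38.23


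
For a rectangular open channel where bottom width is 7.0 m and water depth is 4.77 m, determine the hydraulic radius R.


For a rectangular section:
Flow area A = b * y = 7.0 * 4.77 = 33.39 m^2.
Wetted perimeter P = b + 2y = 7.0 + 2*4.77 = 16.54 m.
Hydraulic radius R = A/P = 33.39 / 16.54 = 2.0187 m.

2.0187


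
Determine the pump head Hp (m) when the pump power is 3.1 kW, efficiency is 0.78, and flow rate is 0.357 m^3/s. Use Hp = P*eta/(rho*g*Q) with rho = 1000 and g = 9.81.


Pump head formula: Hp = P * eta / (rho * g * Q).
Numerator: P * eta = 3.1 * 1000 * 0.78 = 2418.0 W.
Denominator: rho * g * Q = 1000 * 9.81 * 0.357 = 3502.17.
Hp = 2418.0 / 3502.17 = 0.69 m.

0.69


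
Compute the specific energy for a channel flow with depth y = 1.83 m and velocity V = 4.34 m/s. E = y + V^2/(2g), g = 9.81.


Specific energy E = y + V^2/(2g).
Velocity head = V^2/(2g) = 4.34^2 / (2*9.81) = 18.8356 / 19.62 = 0.96 m.
E = 1.83 + 0.96 = 2.79 m.

2.79


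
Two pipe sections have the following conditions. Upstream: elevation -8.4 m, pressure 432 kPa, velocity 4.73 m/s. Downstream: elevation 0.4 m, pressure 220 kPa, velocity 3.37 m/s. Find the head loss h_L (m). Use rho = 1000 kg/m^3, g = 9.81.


Total head at each section: H = z + p/(rho*g) + V^2/(2g).
H1 = -8.4 + 432*1000/(1000*9.81) + 4.73^2/(2*9.81)
   = -8.4 + 44.037 + 1.1403
   = 36.777 m.
H2 = 0.4 + 220*1000/(1000*9.81) + 3.37^2/(2*9.81)
   = 0.4 + 22.426 + 0.5788
   = 23.405 m.
h_L = H1 - H2 = 36.777 - 23.405 = 13.372 m.

13.372


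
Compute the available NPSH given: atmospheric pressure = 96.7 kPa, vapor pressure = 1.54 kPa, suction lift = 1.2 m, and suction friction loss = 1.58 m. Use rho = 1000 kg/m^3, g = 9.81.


NPSHa = p_atm/(rho*g) - z_s - hf_s - p_vap/(rho*g).
p_atm/(rho*g) = 96.7*1000 / (1000*9.81) = 9.857 m.
p_vap/(rho*g) = 1.54*1000 / (1000*9.81) = 0.157 m.
NPSHa = 9.857 - 1.2 - 1.58 - 0.157
      = 6.92 m.

6.92


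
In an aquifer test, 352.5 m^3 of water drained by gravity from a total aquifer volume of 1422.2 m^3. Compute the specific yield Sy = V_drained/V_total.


Specific yield Sy = Volume drained / Total volume.
Sy = 352.5 / 1422.2
   = 0.2479.

0.2479


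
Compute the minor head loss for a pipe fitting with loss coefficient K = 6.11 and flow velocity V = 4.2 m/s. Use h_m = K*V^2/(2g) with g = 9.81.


Minor loss formula: h_m = K * V^2/(2g).
V^2 = 4.2^2 = 17.64.
V^2/(2g) = 17.64 / 19.62 = 0.8991 m.
h_m = 6.11 * 0.8991 = 5.4934 m.

5.4934


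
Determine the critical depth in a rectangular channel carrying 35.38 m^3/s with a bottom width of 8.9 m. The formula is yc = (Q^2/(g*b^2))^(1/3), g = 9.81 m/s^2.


Using yc = (Q^2 / (g * b^2))^(1/3):
Q^2 = 35.38^2 = 1251.74.
g * b^2 = 9.81 * 8.9^2 = 9.81 * 79.21 = 777.05.
Q^2 / (g*b^2) = 1251.74 / 777.05 = 1.6109.
yc = 1.6109^(1/3) = 1.1723 m.

1.1723


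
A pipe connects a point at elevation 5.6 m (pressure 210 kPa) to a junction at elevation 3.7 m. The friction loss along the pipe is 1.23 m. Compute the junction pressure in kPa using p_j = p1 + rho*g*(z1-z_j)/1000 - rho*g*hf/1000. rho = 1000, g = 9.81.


Junction pressure: p_j = p1 + rho*g*(z1 - z_j)/1000 - rho*g*hf/1000.
Elevation term = 1000*9.81*(5.6 - 3.7)/1000 = 18.639 kPa.
Friction term = 1000*9.81*1.23/1000 = 12.066 kPa.
p_j = 210 + 18.639 - 12.066 = 216.57 kPa.

216.57


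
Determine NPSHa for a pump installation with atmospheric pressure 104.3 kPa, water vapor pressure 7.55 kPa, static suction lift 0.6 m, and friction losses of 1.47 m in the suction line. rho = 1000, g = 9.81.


NPSHa = p_atm/(rho*g) - z_s - hf_s - p_vap/(rho*g).
p_atm/(rho*g) = 104.3*1000 / (1000*9.81) = 10.632 m.
p_vap/(rho*g) = 7.55*1000 / (1000*9.81) = 0.77 m.
NPSHa = 10.632 - 0.6 - 1.47 - 0.77
      = 7.79 m.

7.79


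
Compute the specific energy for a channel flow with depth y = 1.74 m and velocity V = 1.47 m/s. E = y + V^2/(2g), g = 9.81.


Specific energy E = y + V^2/(2g).
Velocity head = V^2/(2g) = 1.47^2 / (2*9.81) = 2.1609 / 19.62 = 0.1101 m.
E = 1.74 + 0.1101 = 1.8501 m.

1.8501


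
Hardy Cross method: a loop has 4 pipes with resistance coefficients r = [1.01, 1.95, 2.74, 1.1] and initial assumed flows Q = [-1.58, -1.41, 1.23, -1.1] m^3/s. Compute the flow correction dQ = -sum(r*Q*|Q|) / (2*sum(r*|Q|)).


Numerator terms (r*Q*|Q|): 1.01*-1.58*|-1.58| = -2.5214; 1.95*-1.41*|-1.41| = -3.8768; 2.74*1.23*|1.23| = 4.1453; 1.1*-1.1*|-1.1| = -1.331.
Sum of numerator = -3.5838.
Denominator terms (r*|Q|): 1.01*|-1.58| = 1.5958; 1.95*|-1.41| = 2.7495; 2.74*|1.23| = 3.3702; 1.1*|-1.1| = 1.21.
2 * sum of denominator = 2 * 8.9255 = 17.851.
dQ = --3.5838 / 17.851 = 0.2008 m^3/s.

0.2008


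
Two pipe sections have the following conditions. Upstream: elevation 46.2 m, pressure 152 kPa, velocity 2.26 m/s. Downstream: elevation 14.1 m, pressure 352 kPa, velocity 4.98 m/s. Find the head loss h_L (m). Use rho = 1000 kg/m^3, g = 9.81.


Total head at each section: H = z + p/(rho*g) + V^2/(2g).
H1 = 46.2 + 152*1000/(1000*9.81) + 2.26^2/(2*9.81)
   = 46.2 + 15.494 + 0.2603
   = 61.955 m.
H2 = 14.1 + 352*1000/(1000*9.81) + 4.98^2/(2*9.81)
   = 14.1 + 35.882 + 1.264
   = 51.246 m.
h_L = H1 - H2 = 61.955 - 51.246 = 10.709 m.

10.709


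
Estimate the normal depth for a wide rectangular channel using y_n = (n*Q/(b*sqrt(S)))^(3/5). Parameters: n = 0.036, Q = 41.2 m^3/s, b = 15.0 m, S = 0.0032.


We use the wide-channel approximation y_n = (n*Q/(b*sqrt(S)))^(3/5).
sqrt(S) = sqrt(0.0032) = 0.056569.
Numerator: n*Q = 0.036 * 41.2 = 1.4832.
Denominator: b*sqrt(S) = 15.0 * 0.056569 = 0.848535.
arg = 1.748.
y_n = 1.748^(3/5) = 1.398 m.

1.398


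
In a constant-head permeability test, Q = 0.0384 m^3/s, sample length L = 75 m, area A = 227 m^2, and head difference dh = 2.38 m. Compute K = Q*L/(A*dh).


From K = Q*L / (A*dh):
Numerator: Q*L = 0.0384 * 75 = 2.88.
Denominator: A*dh = 227 * 2.38 = 540.26.
K = 2.88 / 540.26 = 0.005331 m/s.

0.005331


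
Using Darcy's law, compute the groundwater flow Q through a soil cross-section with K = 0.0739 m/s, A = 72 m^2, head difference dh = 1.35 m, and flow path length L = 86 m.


Darcy's law: Q = K * A * i, where i = dh/L.
Hydraulic gradient i = 1.35 / 86 = 0.015698.
Q = 0.0739 * 72 * 0.015698
  = 0.0835 m^3/s.

0.0835


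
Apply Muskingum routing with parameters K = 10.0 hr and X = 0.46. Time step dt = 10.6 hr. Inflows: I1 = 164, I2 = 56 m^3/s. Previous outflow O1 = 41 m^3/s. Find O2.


Muskingum coefficients:
denom = 2*K*(1-X) + dt = 2*10.0*(1-0.46) + 10.6 = 21.4.
C0 = (dt - 2*K*X)/denom = (10.6 - 2*10.0*0.46)/21.4 = 0.0654.
C1 = (dt + 2*K*X)/denom = (10.6 + 2*10.0*0.46)/21.4 = 0.9252.
C2 = (2*K*(1-X) - dt)/denom = 0.0093.
O2 = C0*I2 + C1*I1 + C2*O1
   = 0.0654*56 + 0.9252*164 + 0.0093*41
   = 155.79 m^3/s.

155.79


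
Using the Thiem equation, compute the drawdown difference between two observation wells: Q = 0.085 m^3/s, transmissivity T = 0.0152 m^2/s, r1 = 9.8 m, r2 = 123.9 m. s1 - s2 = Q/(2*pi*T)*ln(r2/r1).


Thiem equation: s1 - s2 = Q/(2*pi*T) * ln(r2/r1).
ln(r2/r1) = ln(123.9/9.8) = 2.5371.
Q/(2*pi*T) = 0.085 / (2*pi*0.0152) = 0.085 / 0.0955 = 0.89.
s1 - s2 = 0.89 * 2.5371 = 2.258 m.

2.258


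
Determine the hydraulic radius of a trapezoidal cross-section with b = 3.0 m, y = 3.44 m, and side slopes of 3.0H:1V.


For a trapezoidal section with side slope z:
A = (b + z*y)*y = (3.0 + 3.0*3.44)*3.44 = 45.821 m^2.
P = b + 2*y*sqrt(1 + z^2) = 3.0 + 2*3.44*sqrt(1 + 3.0^2) = 24.756 m.
R = A/P = 45.821 / 24.756 = 1.8509 m.

1.8509


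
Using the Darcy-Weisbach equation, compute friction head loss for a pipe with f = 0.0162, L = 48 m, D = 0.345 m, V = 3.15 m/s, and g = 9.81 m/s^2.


Darcy-Weisbach equation: h_f = f * (L/D) * V^2/(2g).
f * L/D = 0.0162 * 48/0.345 = 2.2539.
V^2/(2g) = 3.15^2 / (2*9.81) = 9.9225 / 19.62 = 0.5057 m.
h_f = 2.2539 * 0.5057 = 1.14 m.

1.14


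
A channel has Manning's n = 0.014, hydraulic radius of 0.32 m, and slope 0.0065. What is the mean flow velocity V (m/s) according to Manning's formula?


Manning's equation gives V = (1/n) * R^(2/3) * S^(1/2).
First, compute R^(2/3) = 0.32^(2/3) = 0.4678.
Next, S^(1/2) = 0.0065^(1/2) = 0.080623.
Then 1/n = 1/0.014 = 71.43.
V = 71.43 * 0.4678 * 0.080623 = 2.6942 m/s.

2.6942


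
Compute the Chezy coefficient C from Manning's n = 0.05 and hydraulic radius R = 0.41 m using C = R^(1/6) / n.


The Chezy coefficient relates to Manning's n through C = R^(1/6) / n.
R^(1/6) = 0.41^(1/6) = 0.861914.
C = 0.861914 / 0.05 = 17.24 m^(1/2)/s.

17.24


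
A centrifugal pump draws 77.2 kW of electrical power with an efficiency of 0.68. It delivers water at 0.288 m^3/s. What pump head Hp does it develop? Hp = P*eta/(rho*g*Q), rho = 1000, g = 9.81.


Pump head formula: Hp = P * eta / (rho * g * Q).
Numerator: P * eta = 77.2 * 1000 * 0.68 = 52496.0 W.
Denominator: rho * g * Q = 1000 * 9.81 * 0.288 = 2825.28.
Hp = 52496.0 / 2825.28 = 18.58 m.

18.58


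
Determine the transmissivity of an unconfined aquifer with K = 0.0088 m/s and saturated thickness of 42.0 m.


Transmissivity is defined as T = K * h.
T = 0.0088 * 42.0
  = 0.3696 m^2/s.

0.3696


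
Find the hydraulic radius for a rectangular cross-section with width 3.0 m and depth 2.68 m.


For a rectangular section:
Flow area A = b * y = 3.0 * 2.68 = 8.04 m^2.
Wetted perimeter P = b + 2y = 3.0 + 2*2.68 = 8.36 m.
Hydraulic radius R = A/P = 8.04 / 8.36 = 0.9617 m.

0.9617


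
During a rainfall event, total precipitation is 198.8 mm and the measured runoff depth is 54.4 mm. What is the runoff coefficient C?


The runoff coefficient C = runoff depth / rainfall depth.
C = 54.4 / 198.8
  = 0.2736.

0.2736


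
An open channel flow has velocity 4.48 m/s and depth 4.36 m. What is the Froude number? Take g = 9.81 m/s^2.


The Froude number is defined as Fr = V / sqrt(g*y).
g*y = 9.81 * 4.36 = 42.7716.
sqrt(g*y) = sqrt(42.7716) = 6.54.
Fr = 4.48 / 6.54 = 0.685.

0.685


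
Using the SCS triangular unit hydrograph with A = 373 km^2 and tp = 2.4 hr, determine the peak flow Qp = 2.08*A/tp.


SCS formula: Qp = 2.08 * A / tp.
Qp = 2.08 * 373 / 2.4
   = 775.84 / 2.4
   = 323.27 m^3/s per cm.

323.27


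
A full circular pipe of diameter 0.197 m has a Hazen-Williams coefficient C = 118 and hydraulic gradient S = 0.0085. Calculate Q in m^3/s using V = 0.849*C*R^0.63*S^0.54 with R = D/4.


For a full circular pipe, R = D/4 = 0.197/4 = 0.0493 m.
V = 0.849 * 118 * 0.0493^0.63 * 0.0085^0.54
  = 0.849 * 118 * 0.150043 * 0.076188
  = 1.1452 m/s.
Pipe area A = pi*D^2/4 = pi*0.197^2/4 = 0.0305 m^2.
Q = A * V = 0.0305 * 1.1452 = 0.0349 m^3/s.

0.0349


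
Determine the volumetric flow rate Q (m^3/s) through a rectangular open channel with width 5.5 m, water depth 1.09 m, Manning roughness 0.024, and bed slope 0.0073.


For a rectangular channel, the cross-sectional area A = b * y = 5.5 * 1.09 = 6.0 m^2.
The wetted perimeter P = b + 2y = 5.5 + 2*1.09 = 7.68 m.
Hydraulic radius R = A/P = 6.0/7.68 = 0.7806 m.
Velocity V = (1/n)*R^(2/3)*S^(1/2) = (1/0.024)*0.7806^(2/3)*0.0073^(1/2) = 3.0181 m/s.
Discharge Q = A * V = 6.0 * 3.0181 = 18.094 m^3/s.

18.094


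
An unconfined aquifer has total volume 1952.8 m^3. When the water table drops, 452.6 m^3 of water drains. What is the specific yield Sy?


Specific yield Sy = Volume drained / Total volume.
Sy = 452.6 / 1952.8
   = 0.2318.

0.2318


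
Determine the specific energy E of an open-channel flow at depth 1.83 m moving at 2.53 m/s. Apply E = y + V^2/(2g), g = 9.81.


Specific energy E = y + V^2/(2g).
Velocity head = V^2/(2g) = 2.53^2 / (2*9.81) = 6.4009 / 19.62 = 0.3262 m.
E = 1.83 + 0.3262 = 2.1562 m.

2.1562


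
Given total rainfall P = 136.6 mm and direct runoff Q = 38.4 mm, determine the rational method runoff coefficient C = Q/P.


The runoff coefficient C = runoff depth / rainfall depth.
C = 38.4 / 136.6
  = 0.2811.

0.2811


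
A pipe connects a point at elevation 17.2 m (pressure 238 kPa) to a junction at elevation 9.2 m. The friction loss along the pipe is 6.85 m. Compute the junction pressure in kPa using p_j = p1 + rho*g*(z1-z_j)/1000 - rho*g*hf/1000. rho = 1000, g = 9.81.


Junction pressure: p_j = p1 + rho*g*(z1 - z_j)/1000 - rho*g*hf/1000.
Elevation term = 1000*9.81*(17.2 - 9.2)/1000 = 78.48 kPa.
Friction term = 1000*9.81*6.85/1000 = 67.198 kPa.
p_j = 238 + 78.48 - 67.198 = 249.28 kPa.

249.28


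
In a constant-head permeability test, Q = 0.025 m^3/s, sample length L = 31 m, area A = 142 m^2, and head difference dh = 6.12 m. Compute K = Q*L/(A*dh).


From K = Q*L / (A*dh):
Numerator: Q*L = 0.025 * 31 = 0.775.
Denominator: A*dh = 142 * 6.12 = 869.04.
K = 0.775 / 869.04 = 0.000892 m/s.

0.000892


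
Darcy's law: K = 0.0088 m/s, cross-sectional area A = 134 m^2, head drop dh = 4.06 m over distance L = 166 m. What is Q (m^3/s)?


Darcy's law: Q = K * A * i, where i = dh/L.
Hydraulic gradient i = 4.06 / 166 = 0.024458.
Q = 0.0088 * 134 * 0.024458
  = 0.0288 m^3/s.

0.0288


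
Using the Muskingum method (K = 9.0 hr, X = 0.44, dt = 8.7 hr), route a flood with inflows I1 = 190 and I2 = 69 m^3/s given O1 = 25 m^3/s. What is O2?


Muskingum coefficients:
denom = 2*K*(1-X) + dt = 2*9.0*(1-0.44) + 8.7 = 18.78.
C0 = (dt - 2*K*X)/denom = (8.7 - 2*9.0*0.44)/18.78 = 0.0415.
C1 = (dt + 2*K*X)/denom = (8.7 + 2*9.0*0.44)/18.78 = 0.885.
C2 = (2*K*(1-X) - dt)/denom = 0.0735.
O2 = C0*I2 + C1*I1 + C2*O1
   = 0.0415*69 + 0.885*190 + 0.0735*25
   = 172.85 m^3/s.

172.85


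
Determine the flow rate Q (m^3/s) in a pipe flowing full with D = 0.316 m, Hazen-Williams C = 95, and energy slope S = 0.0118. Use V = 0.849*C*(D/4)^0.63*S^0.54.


For a full circular pipe, R = D/4 = 0.316/4 = 0.079 m.
V = 0.849 * 95 * 0.079^0.63 * 0.0118^0.54
  = 0.849 * 95 * 0.202072 * 0.090953
  = 1.4824 m/s.
Pipe area A = pi*D^2/4 = pi*0.316^2/4 = 0.0784 m^2.
Q = A * V = 0.0784 * 1.4824 = 0.1163 m^3/s.

0.1163


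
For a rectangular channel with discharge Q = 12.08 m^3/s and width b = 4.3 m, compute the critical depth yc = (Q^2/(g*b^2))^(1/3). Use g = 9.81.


Using yc = (Q^2 / (g * b^2))^(1/3):
Q^2 = 12.08^2 = 145.93.
g * b^2 = 9.81 * 4.3^2 = 9.81 * 18.49 = 181.39.
Q^2 / (g*b^2) = 145.93 / 181.39 = 0.8045.
yc = 0.8045^(1/3) = 0.9301 m.

0.9301


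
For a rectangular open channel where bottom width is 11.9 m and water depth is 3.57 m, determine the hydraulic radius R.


For a rectangular section:
Flow area A = b * y = 11.9 * 3.57 = 42.48 m^2.
Wetted perimeter P = b + 2y = 11.9 + 2*3.57 = 19.04 m.
Hydraulic radius R = A/P = 42.48 / 19.04 = 2.2312 m.

2.2312


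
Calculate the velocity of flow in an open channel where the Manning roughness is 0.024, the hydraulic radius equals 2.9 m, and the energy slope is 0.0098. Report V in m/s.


Manning's equation gives V = (1/n) * R^(2/3) * S^(1/2).
First, compute R^(2/3) = 2.9^(2/3) = 2.0336.
Next, S^(1/2) = 0.0098^(1/2) = 0.098995.
Then 1/n = 1/0.024 = 41.67.
V = 41.67 * 2.0336 * 0.098995 = 8.3882 m/s.

8.3882


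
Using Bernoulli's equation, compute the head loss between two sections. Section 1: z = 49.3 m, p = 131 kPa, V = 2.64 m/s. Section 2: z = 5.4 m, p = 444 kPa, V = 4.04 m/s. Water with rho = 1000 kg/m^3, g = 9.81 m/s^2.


Total head at each section: H = z + p/(rho*g) + V^2/(2g).
H1 = 49.3 + 131*1000/(1000*9.81) + 2.64^2/(2*9.81)
   = 49.3 + 13.354 + 0.3552
   = 63.009 m.
H2 = 5.4 + 444*1000/(1000*9.81) + 4.04^2/(2*9.81)
   = 5.4 + 45.26 + 0.8319
   = 51.492 m.
h_L = H1 - H2 = 63.009 - 51.492 = 11.517 m.

11.517


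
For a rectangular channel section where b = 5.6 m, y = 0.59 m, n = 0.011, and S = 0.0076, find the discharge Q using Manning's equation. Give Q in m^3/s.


For a rectangular channel, the cross-sectional area A = b * y = 5.6 * 0.59 = 3.3 m^2.
The wetted perimeter P = b + 2y = 5.6 + 2*0.59 = 6.78 m.
Hydraulic radius R = A/P = 3.3/6.78 = 0.4873 m.
Velocity V = (1/n)*R^(2/3)*S^(1/2) = (1/0.011)*0.4873^(2/3)*0.0076^(1/2) = 4.9078 m/s.
Discharge Q = A * V = 3.3 * 4.9078 = 16.215 m^3/s.

16.215


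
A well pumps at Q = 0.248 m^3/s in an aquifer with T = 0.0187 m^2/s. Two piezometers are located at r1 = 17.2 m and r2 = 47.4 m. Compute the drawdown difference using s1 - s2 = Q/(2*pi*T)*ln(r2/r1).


Thiem equation: s1 - s2 = Q/(2*pi*T) * ln(r2/r1).
ln(r2/r1) = ln(47.4/17.2) = 1.0137.
Q/(2*pi*T) = 0.248 / (2*pi*0.0187) = 0.248 / 0.1175 = 2.1107.
s1 - s2 = 2.1107 * 1.0137 = 2.1397 m.

2.1397


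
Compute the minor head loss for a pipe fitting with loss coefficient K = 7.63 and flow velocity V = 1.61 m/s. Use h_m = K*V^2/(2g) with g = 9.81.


Minor loss formula: h_m = K * V^2/(2g).
V^2 = 1.61^2 = 2.5921.
V^2/(2g) = 2.5921 / 19.62 = 0.1321 m.
h_m = 7.63 * 0.1321 = 1.008 m.

1.008


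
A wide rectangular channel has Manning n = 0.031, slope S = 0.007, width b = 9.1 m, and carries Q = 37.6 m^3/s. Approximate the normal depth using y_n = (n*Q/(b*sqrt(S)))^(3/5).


We use the wide-channel approximation y_n = (n*Q/(b*sqrt(S)))^(3/5).
sqrt(S) = sqrt(0.007) = 0.083666.
Numerator: n*Q = 0.031 * 37.6 = 1.1656.
Denominator: b*sqrt(S) = 9.1 * 0.083666 = 0.761361.
arg = 1.5309.
y_n = 1.5309^(3/5) = 1.2911 m.

1.2911


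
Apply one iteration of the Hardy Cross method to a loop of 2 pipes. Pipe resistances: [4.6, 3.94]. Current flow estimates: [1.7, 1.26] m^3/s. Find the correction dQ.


Numerator terms (r*Q*|Q|): 4.6*1.7*|1.7| = 13.294; 3.94*1.26*|1.26| = 6.2551.
Sum of numerator = 19.5491.
Denominator terms (r*|Q|): 4.6*|1.7| = 7.82; 3.94*|1.26| = 4.9644.
2 * sum of denominator = 2 * 12.7844 = 25.5688.
dQ = -19.5491 / 25.5688 = -0.7646 m^3/s.

-0.7646


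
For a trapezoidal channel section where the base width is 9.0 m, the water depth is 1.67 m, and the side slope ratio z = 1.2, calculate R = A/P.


For a trapezoidal section with side slope z:
A = (b + z*y)*y = (9.0 + 1.2*1.67)*1.67 = 18.377 m^2.
P = b + 2*y*sqrt(1 + z^2) = 9.0 + 2*1.67*sqrt(1 + 1.2^2) = 14.217 m.
R = A/P = 18.377 / 14.217 = 1.2926 m.

1.2926


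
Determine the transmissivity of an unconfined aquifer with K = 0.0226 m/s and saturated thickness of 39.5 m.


Transmissivity is defined as T = K * h.
T = 0.0226 * 39.5
  = 0.8927 m^2/s.

0.8927


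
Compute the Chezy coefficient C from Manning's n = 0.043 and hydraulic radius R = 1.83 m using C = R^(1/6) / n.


The Chezy coefficient relates to Manning's n through C = R^(1/6) / n.
R^(1/6) = 1.83^(1/6) = 1.105966.
C = 1.105966 / 0.043 = 25.72 m^(1/2)/s.

25.72


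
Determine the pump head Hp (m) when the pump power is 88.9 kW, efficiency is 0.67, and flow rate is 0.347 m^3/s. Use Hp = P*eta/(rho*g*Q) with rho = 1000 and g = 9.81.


Pump head formula: Hp = P * eta / (rho * g * Q).
Numerator: P * eta = 88.9 * 1000 * 0.67 = 59563.0 W.
Denominator: rho * g * Q = 1000 * 9.81 * 0.347 = 3404.07.
Hp = 59563.0 / 3404.07 = 17.5 m.

17.5


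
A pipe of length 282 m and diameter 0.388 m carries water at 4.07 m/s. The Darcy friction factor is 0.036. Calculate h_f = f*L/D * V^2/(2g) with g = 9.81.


Darcy-Weisbach equation: h_f = f * (L/D) * V^2/(2g).
f * L/D = 0.036 * 282/0.388 = 26.1649.
V^2/(2g) = 4.07^2 / (2*9.81) = 16.5649 / 19.62 = 0.8443 m.
h_f = 26.1649 * 0.8443 = 22.091 m.

22.091


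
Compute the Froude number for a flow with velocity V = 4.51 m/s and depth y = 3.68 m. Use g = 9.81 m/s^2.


The Froude number is defined as Fr = V / sqrt(g*y).
g*y = 9.81 * 3.68 = 36.1008.
sqrt(g*y) = sqrt(36.1008) = 6.0084.
Fr = 4.51 / 6.0084 = 0.7506.

0.7506


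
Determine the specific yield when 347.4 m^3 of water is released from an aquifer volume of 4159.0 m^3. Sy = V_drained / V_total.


Specific yield Sy = Volume drained / Total volume.
Sy = 347.4 / 4159.0
   = 0.0835.

0.0835


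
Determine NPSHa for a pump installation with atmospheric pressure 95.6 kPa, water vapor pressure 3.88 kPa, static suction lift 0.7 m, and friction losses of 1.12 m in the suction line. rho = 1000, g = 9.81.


NPSHa = p_atm/(rho*g) - z_s - hf_s - p_vap/(rho*g).
p_atm/(rho*g) = 95.6*1000 / (1000*9.81) = 9.745 m.
p_vap/(rho*g) = 3.88*1000 / (1000*9.81) = 0.396 m.
NPSHa = 9.745 - 0.7 - 1.12 - 0.396
      = 7.53 m.

7.53


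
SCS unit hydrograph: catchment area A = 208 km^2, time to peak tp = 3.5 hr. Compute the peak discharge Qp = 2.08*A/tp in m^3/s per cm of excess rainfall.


SCS formula: Qp = 2.08 * A / tp.
Qp = 2.08 * 208 / 3.5
   = 432.64 / 3.5
   = 123.61 m^3/s per cm.

123.61


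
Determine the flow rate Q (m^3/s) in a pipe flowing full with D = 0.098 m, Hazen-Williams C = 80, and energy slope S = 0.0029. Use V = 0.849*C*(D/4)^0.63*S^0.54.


For a full circular pipe, R = D/4 = 0.098/4 = 0.0245 m.
V = 0.849 * 80 * 0.0245^0.63 * 0.0029^0.54
  = 0.849 * 80 * 0.096644 * 0.042628
  = 0.2798 m/s.
Pipe area A = pi*D^2/4 = pi*0.098^2/4 = 0.0075 m^2.
Q = A * V = 0.0075 * 0.2798 = 0.0021 m^3/s.

0.0021


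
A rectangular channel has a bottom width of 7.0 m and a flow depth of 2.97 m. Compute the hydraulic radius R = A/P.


For a rectangular section:
Flow area A = b * y = 7.0 * 2.97 = 20.79 m^2.
Wetted perimeter P = b + 2y = 7.0 + 2*2.97 = 12.94 m.
Hydraulic radius R = A/P = 20.79 / 12.94 = 1.6066 m.

1.6066


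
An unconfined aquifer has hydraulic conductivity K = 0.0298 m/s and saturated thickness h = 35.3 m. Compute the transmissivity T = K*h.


Transmissivity is defined as T = K * h.
T = 0.0298 * 35.3
  = 1.0519 m^2/s.

1.0519


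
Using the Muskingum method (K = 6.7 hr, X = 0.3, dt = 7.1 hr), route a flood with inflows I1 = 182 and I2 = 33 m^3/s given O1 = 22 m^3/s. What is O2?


Muskingum coefficients:
denom = 2*K*(1-X) + dt = 2*6.7*(1-0.3) + 7.1 = 16.48.
C0 = (dt - 2*K*X)/denom = (7.1 - 2*6.7*0.3)/16.48 = 0.1869.
C1 = (dt + 2*K*X)/denom = (7.1 + 2*6.7*0.3)/16.48 = 0.6748.
C2 = (2*K*(1-X) - dt)/denom = 0.1383.
O2 = C0*I2 + C1*I1 + C2*O1
   = 0.1869*33 + 0.6748*182 + 0.1383*22
   = 132.02 m^3/s.

132.02


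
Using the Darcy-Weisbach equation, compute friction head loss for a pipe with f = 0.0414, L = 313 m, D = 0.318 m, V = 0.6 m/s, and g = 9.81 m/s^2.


Darcy-Weisbach equation: h_f = f * (L/D) * V^2/(2g).
f * L/D = 0.0414 * 313/0.318 = 40.7491.
V^2/(2g) = 0.6^2 / (2*9.81) = 0.36 / 19.62 = 0.0183 m.
h_f = 40.7491 * 0.0183 = 0.748 m.

0.748


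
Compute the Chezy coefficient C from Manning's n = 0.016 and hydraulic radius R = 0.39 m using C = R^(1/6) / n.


The Chezy coefficient relates to Manning's n through C = R^(1/6) / n.
R^(1/6) = 0.39^(1/6) = 0.85476.
C = 0.85476 / 0.016 = 53.42 m^(1/2)/s.

53.42


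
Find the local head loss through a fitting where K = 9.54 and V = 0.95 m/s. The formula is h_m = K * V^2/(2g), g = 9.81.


Minor loss formula: h_m = K * V^2/(2g).
V^2 = 0.95^2 = 0.9025.
V^2/(2g) = 0.9025 / 19.62 = 0.046 m.
h_m = 9.54 * 0.046 = 0.4388 m.

0.4388


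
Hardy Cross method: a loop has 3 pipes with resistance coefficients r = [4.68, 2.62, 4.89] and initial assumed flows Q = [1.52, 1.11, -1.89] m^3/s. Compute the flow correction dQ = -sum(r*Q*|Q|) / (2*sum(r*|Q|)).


Numerator terms (r*Q*|Q|): 4.68*1.52*|1.52| = 10.8127; 2.62*1.11*|1.11| = 3.2281; 4.89*-1.89*|-1.89| = -17.4676.
Sum of numerator = -3.4268.
Denominator terms (r*|Q|): 4.68*|1.52| = 7.1136; 2.62*|1.11| = 2.9082; 4.89*|-1.89| = 9.2421.
2 * sum of denominator = 2 * 19.2639 = 38.5278.
dQ = --3.4268 / 38.5278 = 0.0889 m^3/s.

0.0889


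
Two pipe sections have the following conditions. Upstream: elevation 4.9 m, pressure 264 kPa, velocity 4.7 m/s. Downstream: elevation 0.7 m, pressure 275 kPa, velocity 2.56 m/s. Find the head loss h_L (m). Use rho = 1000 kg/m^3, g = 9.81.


Total head at each section: H = z + p/(rho*g) + V^2/(2g).
H1 = 4.9 + 264*1000/(1000*9.81) + 4.7^2/(2*9.81)
   = 4.9 + 26.911 + 1.1259
   = 32.937 m.
H2 = 0.7 + 275*1000/(1000*9.81) + 2.56^2/(2*9.81)
   = 0.7 + 28.033 + 0.334
   = 29.067 m.
h_L = H1 - H2 = 32.937 - 29.067 = 3.871 m.

3.871


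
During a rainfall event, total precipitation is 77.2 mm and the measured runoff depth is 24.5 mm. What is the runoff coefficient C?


The runoff coefficient C = runoff depth / rainfall depth.
C = 24.5 / 77.2
  = 0.3174.

0.3174


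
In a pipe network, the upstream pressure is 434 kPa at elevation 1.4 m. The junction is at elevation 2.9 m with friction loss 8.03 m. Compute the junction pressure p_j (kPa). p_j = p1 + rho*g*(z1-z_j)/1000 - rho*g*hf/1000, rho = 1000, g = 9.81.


Junction pressure: p_j = p1 + rho*g*(z1 - z_j)/1000 - rho*g*hf/1000.
Elevation term = 1000*9.81*(1.4 - 2.9)/1000 = -14.715 kPa.
Friction term = 1000*9.81*8.03/1000 = 78.774 kPa.
p_j = 434 + -14.715 - 78.774 = 340.51 kPa.

340.51


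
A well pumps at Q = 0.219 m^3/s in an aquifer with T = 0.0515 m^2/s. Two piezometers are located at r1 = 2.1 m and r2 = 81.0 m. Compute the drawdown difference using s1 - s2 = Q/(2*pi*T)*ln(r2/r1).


Thiem equation: s1 - s2 = Q/(2*pi*T) * ln(r2/r1).
ln(r2/r1) = ln(81.0/2.1) = 3.6525.
Q/(2*pi*T) = 0.219 / (2*pi*0.0515) = 0.219 / 0.3236 = 0.6768.
s1 - s2 = 0.6768 * 3.6525 = 2.472 m.

2.472


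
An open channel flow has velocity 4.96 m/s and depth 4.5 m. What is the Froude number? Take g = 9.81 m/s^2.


The Froude number is defined as Fr = V / sqrt(g*y).
g*y = 9.81 * 4.5 = 44.145.
sqrt(g*y) = sqrt(44.145) = 6.6442.
Fr = 4.96 / 6.6442 = 0.7465.

0.7465


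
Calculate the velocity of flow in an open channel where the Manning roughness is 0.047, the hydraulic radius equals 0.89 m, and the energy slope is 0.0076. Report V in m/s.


Manning's equation gives V = (1/n) * R^(2/3) * S^(1/2).
First, compute R^(2/3) = 0.89^(2/3) = 0.9253.
Next, S^(1/2) = 0.0076^(1/2) = 0.087178.
Then 1/n = 1/0.047 = 21.28.
V = 21.28 * 0.9253 * 0.087178 = 1.7162 m/s.

1.7162


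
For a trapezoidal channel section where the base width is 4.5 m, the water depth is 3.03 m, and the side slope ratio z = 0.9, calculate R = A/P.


For a trapezoidal section with side slope z:
A = (b + z*y)*y = (4.5 + 0.9*3.03)*3.03 = 21.898 m^2.
P = b + 2*y*sqrt(1 + z^2) = 4.5 + 2*3.03*sqrt(1 + 0.9^2) = 12.653 m.
R = A/P = 21.898 / 12.653 = 1.7307 m.

1.7307


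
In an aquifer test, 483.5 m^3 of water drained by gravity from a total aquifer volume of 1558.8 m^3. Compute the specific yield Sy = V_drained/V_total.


Specific yield Sy = Volume drained / Total volume.
Sy = 483.5 / 1558.8
   = 0.3102.

0.3102


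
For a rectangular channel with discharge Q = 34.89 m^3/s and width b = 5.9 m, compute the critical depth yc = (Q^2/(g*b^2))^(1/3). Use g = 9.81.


Using yc = (Q^2 / (g * b^2))^(1/3):
Q^2 = 34.89^2 = 1217.31.
g * b^2 = 9.81 * 5.9^2 = 9.81 * 34.81 = 341.49.
Q^2 / (g*b^2) = 1217.31 / 341.49 = 3.5647.
yc = 3.5647^(1/3) = 1.5276 m.

1.5276


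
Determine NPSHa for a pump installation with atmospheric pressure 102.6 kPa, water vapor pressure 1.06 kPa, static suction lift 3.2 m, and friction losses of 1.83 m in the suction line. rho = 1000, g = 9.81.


NPSHa = p_atm/(rho*g) - z_s - hf_s - p_vap/(rho*g).
p_atm/(rho*g) = 102.6*1000 / (1000*9.81) = 10.459 m.
p_vap/(rho*g) = 1.06*1000 / (1000*9.81) = 0.108 m.
NPSHa = 10.459 - 3.2 - 1.83 - 0.108
      = 5.32 m.

5.32


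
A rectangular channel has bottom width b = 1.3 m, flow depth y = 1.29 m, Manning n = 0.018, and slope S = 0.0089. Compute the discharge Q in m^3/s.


For a rectangular channel, the cross-sectional area A = b * y = 1.3 * 1.29 = 1.68 m^2.
The wetted perimeter P = b + 2y = 1.3 + 2*1.29 = 3.88 m.
Hydraulic radius R = A/P = 1.68/3.88 = 0.4322 m.
Velocity V = (1/n)*R^(2/3)*S^(1/2) = (1/0.018)*0.4322^(2/3)*0.0089^(1/2) = 2.9961 m/s.
Discharge Q = A * V = 1.68 * 2.9961 = 5.024 m^3/s.

5.024


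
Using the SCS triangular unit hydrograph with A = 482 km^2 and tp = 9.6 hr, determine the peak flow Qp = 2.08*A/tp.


SCS formula: Qp = 2.08 * A / tp.
Qp = 2.08 * 482 / 9.6
   = 1002.56 / 9.6
   = 104.43 m^3/s per cm.

104.43


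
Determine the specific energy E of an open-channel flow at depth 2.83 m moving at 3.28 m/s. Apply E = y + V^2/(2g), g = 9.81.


Specific energy E = y + V^2/(2g).
Velocity head = V^2/(2g) = 3.28^2 / (2*9.81) = 10.7584 / 19.62 = 0.5483 m.
E = 2.83 + 0.5483 = 3.3783 m.

3.3783


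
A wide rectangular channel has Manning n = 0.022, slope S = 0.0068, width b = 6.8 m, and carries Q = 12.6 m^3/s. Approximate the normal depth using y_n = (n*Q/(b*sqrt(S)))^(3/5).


We use the wide-channel approximation y_n = (n*Q/(b*sqrt(S)))^(3/5).
sqrt(S) = sqrt(0.0068) = 0.082462.
Numerator: n*Q = 0.022 * 12.6 = 0.2772.
Denominator: b*sqrt(S) = 6.8 * 0.082462 = 0.560742.
arg = 0.4943.
y_n = 0.4943^(3/5) = 0.6553 m.

0.6553


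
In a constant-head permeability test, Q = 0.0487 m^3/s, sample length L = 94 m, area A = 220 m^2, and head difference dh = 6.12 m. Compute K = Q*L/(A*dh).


From K = Q*L / (A*dh):
Numerator: Q*L = 0.0487 * 94 = 4.5778.
Denominator: A*dh = 220 * 6.12 = 1346.4.
K = 4.5778 / 1346.4 = 0.0034 m/s.

0.0034


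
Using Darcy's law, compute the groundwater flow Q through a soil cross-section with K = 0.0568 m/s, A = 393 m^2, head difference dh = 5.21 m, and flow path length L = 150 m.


Darcy's law: Q = K * A * i, where i = dh/L.
Hydraulic gradient i = 5.21 / 150 = 0.034733.
Q = 0.0568 * 393 * 0.034733
  = 0.7753 m^3/s.

0.7753


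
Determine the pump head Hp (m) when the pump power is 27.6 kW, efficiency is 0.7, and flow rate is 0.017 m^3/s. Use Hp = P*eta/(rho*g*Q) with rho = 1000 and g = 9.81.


Pump head formula: Hp = P * eta / (rho * g * Q).
Numerator: P * eta = 27.6 * 1000 * 0.7 = 19320.0 W.
Denominator: rho * g * Q = 1000 * 9.81 * 0.017 = 166.77.
Hp = 19320.0 / 166.77 = 115.85 m.

115.85


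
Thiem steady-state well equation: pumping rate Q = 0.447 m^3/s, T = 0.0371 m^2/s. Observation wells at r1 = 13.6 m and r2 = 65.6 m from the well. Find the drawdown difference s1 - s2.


Thiem equation: s1 - s2 = Q/(2*pi*T) * ln(r2/r1).
ln(r2/r1) = ln(65.6/13.6) = 1.5735.
Q/(2*pi*T) = 0.447 / (2*pi*0.0371) = 0.447 / 0.2331 = 1.9176.
s1 - s2 = 1.9176 * 1.5735 = 3.0173 m.

3.0173


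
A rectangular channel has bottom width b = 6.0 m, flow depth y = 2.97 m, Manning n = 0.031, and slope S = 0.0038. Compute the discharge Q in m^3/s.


For a rectangular channel, the cross-sectional area A = b * y = 6.0 * 2.97 = 17.82 m^2.
The wetted perimeter P = b + 2y = 6.0 + 2*2.97 = 11.94 m.
Hydraulic radius R = A/P = 17.82/11.94 = 1.4925 m.
Velocity V = (1/n)*R^(2/3)*S^(1/2) = (1/0.031)*1.4925^(2/3)*0.0038^(1/2) = 2.597 m/s.
Discharge Q = A * V = 17.82 * 2.597 = 46.278 m^3/s.

46.278


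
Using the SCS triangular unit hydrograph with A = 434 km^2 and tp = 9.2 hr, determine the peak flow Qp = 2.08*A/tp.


SCS formula: Qp = 2.08 * A / tp.
Qp = 2.08 * 434 / 9.2
   = 902.72 / 9.2
   = 98.12 m^3/s per cm.

98.12


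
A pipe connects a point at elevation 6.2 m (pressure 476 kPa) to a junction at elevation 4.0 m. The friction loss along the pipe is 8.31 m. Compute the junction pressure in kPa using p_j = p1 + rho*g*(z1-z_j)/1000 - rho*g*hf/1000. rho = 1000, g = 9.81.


Junction pressure: p_j = p1 + rho*g*(z1 - z_j)/1000 - rho*g*hf/1000.
Elevation term = 1000*9.81*(6.2 - 4.0)/1000 = 21.582 kPa.
Friction term = 1000*9.81*8.31/1000 = 81.521 kPa.
p_j = 476 + 21.582 - 81.521 = 416.06 kPa.

416.06


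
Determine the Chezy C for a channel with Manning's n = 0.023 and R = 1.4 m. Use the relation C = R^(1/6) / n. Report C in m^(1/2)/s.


The Chezy coefficient relates to Manning's n through C = R^(1/6) / n.
R^(1/6) = 1.4^(1/6) = 1.057681.
C = 1.057681 / 0.023 = 45.99 m^(1/2)/s.

45.99


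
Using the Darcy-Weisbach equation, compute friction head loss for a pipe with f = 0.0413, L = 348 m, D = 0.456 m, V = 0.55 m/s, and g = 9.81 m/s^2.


Darcy-Weisbach equation: h_f = f * (L/D) * V^2/(2g).
f * L/D = 0.0413 * 348/0.456 = 31.5184.
V^2/(2g) = 0.55^2 / (2*9.81) = 0.3025 / 19.62 = 0.0154 m.
h_f = 31.5184 * 0.0154 = 0.486 m.

0.486


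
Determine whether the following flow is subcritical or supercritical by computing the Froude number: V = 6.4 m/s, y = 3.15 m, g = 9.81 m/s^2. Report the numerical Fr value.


The Froude number is defined as Fr = V / sqrt(g*y).
g*y = 9.81 * 3.15 = 30.9015.
sqrt(g*y) = sqrt(30.9015) = 5.5589.
Fr = 6.4 / 5.5589 = 1.1513.
Since Fr > 1, the flow is supercritical.

1.1513


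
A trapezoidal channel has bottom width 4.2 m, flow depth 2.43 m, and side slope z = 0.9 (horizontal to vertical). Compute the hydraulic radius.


For a trapezoidal section with side slope z:
A = (b + z*y)*y = (4.2 + 0.9*2.43)*2.43 = 15.52 m^2.
P = b + 2*y*sqrt(1 + z^2) = 4.2 + 2*2.43*sqrt(1 + 0.9^2) = 10.738 m.
R = A/P = 15.52 / 10.738 = 1.4453 m.

1.4453


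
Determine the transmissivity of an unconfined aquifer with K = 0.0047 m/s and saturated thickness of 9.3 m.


Transmissivity is defined as T = K * h.
T = 0.0047 * 9.3
  = 0.0437 m^2/s.

0.0437


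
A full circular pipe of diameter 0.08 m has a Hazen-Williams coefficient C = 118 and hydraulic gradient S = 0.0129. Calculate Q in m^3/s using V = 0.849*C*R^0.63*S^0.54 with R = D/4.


For a full circular pipe, R = D/4 = 0.08/4 = 0.02 m.
V = 0.849 * 118 * 0.02^0.63 * 0.0129^0.54
  = 0.849 * 118 * 0.085045 * 0.095437
  = 0.8131 m/s.
Pipe area A = pi*D^2/4 = pi*0.08^2/4 = 0.005 m^2.
Q = A * V = 0.005 * 0.8131 = 0.0041 m^3/s.

0.0041


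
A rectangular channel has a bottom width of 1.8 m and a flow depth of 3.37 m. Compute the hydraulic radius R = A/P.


For a rectangular section:
Flow area A = b * y = 1.8 * 3.37 = 6.07 m^2.
Wetted perimeter P = b + 2y = 1.8 + 2*3.37 = 8.54 m.
Hydraulic radius R = A/P = 6.07 / 8.54 = 0.7103 m.

0.7103


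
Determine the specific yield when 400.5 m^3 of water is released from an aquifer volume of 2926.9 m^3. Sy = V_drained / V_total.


Specific yield Sy = Volume drained / Total volume.
Sy = 400.5 / 2926.9
   = 0.1368.

0.1368


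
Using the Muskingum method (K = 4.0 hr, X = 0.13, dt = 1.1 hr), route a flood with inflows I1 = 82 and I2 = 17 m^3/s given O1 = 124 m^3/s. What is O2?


Muskingum coefficients:
denom = 2*K*(1-X) + dt = 2*4.0*(1-0.13) + 1.1 = 8.06.
C0 = (dt - 2*K*X)/denom = (1.1 - 2*4.0*0.13)/8.06 = 0.0074.
C1 = (dt + 2*K*X)/denom = (1.1 + 2*4.0*0.13)/8.06 = 0.2655.
C2 = (2*K*(1-X) - dt)/denom = 0.727.
O2 = C0*I2 + C1*I1 + C2*O1
   = 0.0074*17 + 0.2655*82 + 0.727*124
   = 112.05 m^3/s.

112.05


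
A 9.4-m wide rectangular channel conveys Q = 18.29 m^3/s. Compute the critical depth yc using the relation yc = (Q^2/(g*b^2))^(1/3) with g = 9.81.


Using yc = (Q^2 / (g * b^2))^(1/3):
Q^2 = 18.29^2 = 334.52.
g * b^2 = 9.81 * 9.4^2 = 9.81 * 88.36 = 866.81.
Q^2 / (g*b^2) = 334.52 / 866.81 = 0.3859.
yc = 0.3859^(1/3) = 0.7281 m.

0.7281


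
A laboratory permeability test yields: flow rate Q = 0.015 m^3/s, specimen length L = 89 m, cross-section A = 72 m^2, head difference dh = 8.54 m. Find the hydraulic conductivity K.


From K = Q*L / (A*dh):
Numerator: Q*L = 0.015 * 89 = 1.335.
Denominator: A*dh = 72 * 8.54 = 614.88.
K = 1.335 / 614.88 = 0.002171 m/s.

0.002171


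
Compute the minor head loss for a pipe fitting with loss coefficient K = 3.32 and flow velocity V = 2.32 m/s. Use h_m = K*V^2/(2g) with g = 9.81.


Minor loss formula: h_m = K * V^2/(2g).
V^2 = 2.32^2 = 5.3824.
V^2/(2g) = 5.3824 / 19.62 = 0.2743 m.
h_m = 3.32 * 0.2743 = 0.9108 m.

0.9108
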